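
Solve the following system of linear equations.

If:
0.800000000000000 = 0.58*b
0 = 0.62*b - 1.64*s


Then:
b = 1.38
s = 0.52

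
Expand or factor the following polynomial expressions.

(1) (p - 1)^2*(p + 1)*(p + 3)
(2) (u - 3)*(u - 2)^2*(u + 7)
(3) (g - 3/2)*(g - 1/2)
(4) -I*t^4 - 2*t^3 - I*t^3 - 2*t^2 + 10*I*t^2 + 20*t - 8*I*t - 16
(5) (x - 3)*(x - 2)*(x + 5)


(1) = p^4 + 2*p^3 - 4*p^2 - 2*p + 3
(2) = u^4 - 33*u^2 + 100*u - 84
(3) = g^2 - 2*g + 3/4
(4) = (t - 2)*(t + 4)*(t - 2*I)*(-I*t + I)
(5) = x^3 - 19*x + 30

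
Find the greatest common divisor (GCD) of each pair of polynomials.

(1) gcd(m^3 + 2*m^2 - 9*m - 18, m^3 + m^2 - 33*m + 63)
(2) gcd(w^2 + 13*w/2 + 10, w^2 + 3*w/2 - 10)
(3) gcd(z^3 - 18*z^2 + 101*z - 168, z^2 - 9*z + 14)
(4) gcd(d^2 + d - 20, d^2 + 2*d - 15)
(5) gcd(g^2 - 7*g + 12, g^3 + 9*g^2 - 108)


(1) = m - 3
(2) = w + 4
(3) = z - 7
(4) = d + 5
(5) = g - 3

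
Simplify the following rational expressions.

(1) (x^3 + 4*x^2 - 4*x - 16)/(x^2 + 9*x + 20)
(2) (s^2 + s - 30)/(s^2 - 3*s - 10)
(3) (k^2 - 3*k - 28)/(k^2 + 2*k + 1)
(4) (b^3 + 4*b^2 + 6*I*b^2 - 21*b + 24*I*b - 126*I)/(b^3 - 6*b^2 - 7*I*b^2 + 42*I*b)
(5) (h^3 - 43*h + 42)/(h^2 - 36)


(1) = (x^2 - 4)/(x + 5)
(2) = (s + 6)/(s + 2)
(3) = (k^2 - 3*k - 28)/(k^2 + 2*k + 1)
(4) = (b^3 + b^2*(4 + 6*I) + b*(-21 + 24*I) - 126*I)/(b^3 + b^2*(-6 - 7*I) + 42*I*b)
(5) = (h^2 + 6*h - 7)/(h + 6)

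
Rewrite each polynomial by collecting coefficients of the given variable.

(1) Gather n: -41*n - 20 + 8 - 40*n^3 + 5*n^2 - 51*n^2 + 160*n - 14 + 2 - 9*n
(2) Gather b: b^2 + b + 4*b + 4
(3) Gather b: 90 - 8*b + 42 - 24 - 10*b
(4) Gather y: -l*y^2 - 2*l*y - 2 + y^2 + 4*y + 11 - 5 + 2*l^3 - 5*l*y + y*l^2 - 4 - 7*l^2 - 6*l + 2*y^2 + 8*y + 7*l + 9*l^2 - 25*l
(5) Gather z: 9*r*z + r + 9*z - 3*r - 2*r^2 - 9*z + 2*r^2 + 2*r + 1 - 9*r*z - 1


(1) = -40*n^3 - 46*n^2 + 110*n - 24
(2) = b^2 + 5*b + 4
(3) = 108 - 18*b
(4) = 2*l^3 + 2*l^2 - 24*l + y^2*(3 - l) + y*(l^2 - 7*l + 12)
(5) = 0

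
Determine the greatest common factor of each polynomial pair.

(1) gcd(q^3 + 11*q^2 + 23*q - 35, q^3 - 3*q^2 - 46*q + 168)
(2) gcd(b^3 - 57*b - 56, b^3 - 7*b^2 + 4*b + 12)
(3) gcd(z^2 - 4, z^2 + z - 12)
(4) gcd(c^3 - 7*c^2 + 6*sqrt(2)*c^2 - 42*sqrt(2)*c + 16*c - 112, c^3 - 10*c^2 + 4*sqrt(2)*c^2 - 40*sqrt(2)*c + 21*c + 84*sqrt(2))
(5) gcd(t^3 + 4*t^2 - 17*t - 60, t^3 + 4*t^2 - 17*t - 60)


(1) = gcd((q - 1)*(q + 5)*(q + 7), (q - 6)*(q - 4)*(q + 7)) = q + 7
(2) = b + 1
(3) = 1
(4) = c^2 + c*(-7 + 4*sqrt(2)) - 28*sqrt(2)
(5) = gcd((t - 4)*(t + 3)*(t + 5), (t - 4)*(t + 3)*(t + 5)) = t^3 + 4*t^2 - 17*t - 60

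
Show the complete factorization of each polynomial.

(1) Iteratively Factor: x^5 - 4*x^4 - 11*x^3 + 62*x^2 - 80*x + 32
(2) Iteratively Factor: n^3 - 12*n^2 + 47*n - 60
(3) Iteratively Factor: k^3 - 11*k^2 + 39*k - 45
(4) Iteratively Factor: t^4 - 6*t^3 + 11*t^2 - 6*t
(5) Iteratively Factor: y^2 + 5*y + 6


(1) = (x - 1)*(x^4 - 3*x^3 - 14*x^2 + 48*x - 32) = (x - 2)*(x - 1)*(x^3 - x^2 - 16*x + 16) = (x - 4)*(x - 2)*(x - 1)*(x^2 + 3*x - 4) = (x - 4)*(x - 2)*(x - 1)^2*(x + 4)
(2) = (n - 4)*(n^2 - 8*n + 15) = (n - 4)*(n - 3)*(n - 5)
(3) = (k - 5)*(k^2 - 6*k + 9) = (k - 5)*(k - 3)*(k - 3)
(4) = (t)*(t^3 - 6*t^2 + 11*t - 6) = t*(t - 3)*(t^2 - 3*t + 2) = t*(t - 3)*(t - 1)*(t - 2)
(5) = (y + 2)*(y + 3)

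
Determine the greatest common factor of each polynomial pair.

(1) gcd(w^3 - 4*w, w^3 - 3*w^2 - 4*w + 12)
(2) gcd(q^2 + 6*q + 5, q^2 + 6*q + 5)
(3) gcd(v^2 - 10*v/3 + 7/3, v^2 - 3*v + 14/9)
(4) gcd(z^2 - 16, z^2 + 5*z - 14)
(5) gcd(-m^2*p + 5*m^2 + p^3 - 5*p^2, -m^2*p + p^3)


(1) = gcd(w*(w - 2)*(w + 2), (w - 3)*(w - 2)*(w + 2)) = w^2 - 4
(2) = gcd((q + 1)*(q + 5), (q + 1)*(q + 5)) = q^2 + 6*q + 5
(3) = gcd((v - 7/3)*(v - 1), (v - 7/3)*(v - 2/3)) = v - 7/3
(4) = 1
(5) = -m^2 + p^2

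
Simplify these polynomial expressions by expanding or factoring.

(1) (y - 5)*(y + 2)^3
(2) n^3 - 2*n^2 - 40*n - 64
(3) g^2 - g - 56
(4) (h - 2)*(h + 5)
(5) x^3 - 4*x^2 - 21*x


(1) = y^4 + y^3 - 18*y^2 - 52*y - 40
(2) = (n - 8)*(n + 2)*(n + 4)
(3) = (g - 8)*(g + 7)
(4) = h^2 + 3*h - 10
(5) = x*(x - 7)*(x + 3)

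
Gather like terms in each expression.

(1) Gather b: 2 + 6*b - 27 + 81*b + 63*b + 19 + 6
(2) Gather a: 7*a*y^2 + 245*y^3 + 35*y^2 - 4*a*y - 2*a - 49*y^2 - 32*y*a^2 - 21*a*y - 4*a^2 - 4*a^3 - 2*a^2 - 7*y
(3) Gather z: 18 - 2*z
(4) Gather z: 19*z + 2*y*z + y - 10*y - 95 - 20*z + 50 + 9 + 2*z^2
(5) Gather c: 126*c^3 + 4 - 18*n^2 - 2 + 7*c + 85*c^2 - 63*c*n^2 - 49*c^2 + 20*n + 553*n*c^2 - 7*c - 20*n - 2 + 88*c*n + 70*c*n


(1) = 150*b
(2) = -4*a^3 + a^2*(-32*y - 6) + a*(7*y^2 - 25*y - 2) + 245*y^3 - 14*y^2 - 7*y
(3) = 18 - 2*z
(4) = -9*y + 2*z^2 + z*(2*y - 1) - 36
(5) = 126*c^3 + c^2*(553*n + 36) + c*(-63*n^2 + 158*n) - 18*n^2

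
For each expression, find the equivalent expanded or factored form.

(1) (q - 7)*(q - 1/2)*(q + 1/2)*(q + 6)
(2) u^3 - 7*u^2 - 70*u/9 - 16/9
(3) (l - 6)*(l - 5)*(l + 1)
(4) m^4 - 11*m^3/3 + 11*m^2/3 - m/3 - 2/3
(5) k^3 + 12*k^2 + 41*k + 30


(1) = q^4 - q^3 - 169*q^2/4 + q/4 + 21/2
(2) = (u - 8)*(u + 1/3)*(u + 2/3)
(3) = l^3 - 10*l^2 + 19*l + 30
(4) = (m - 2)*(m - 1)^2*(m + 1/3)
(5) = (k + 1)*(k + 5)*(k + 6)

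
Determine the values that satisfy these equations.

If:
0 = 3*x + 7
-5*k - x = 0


Then:
k = 7/15
x = -7/3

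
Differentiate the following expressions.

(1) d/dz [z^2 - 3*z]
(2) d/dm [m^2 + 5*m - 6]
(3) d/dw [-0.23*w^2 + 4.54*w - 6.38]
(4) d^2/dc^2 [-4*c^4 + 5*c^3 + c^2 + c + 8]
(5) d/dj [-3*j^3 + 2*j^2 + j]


(1) = 2*z - 3
(2) = 2*m + 5
(3) = 4.54 - 0.46*w
(4) = -48*c^2 + 30*c + 2
(5) = -9*j^2 + 4*j + 1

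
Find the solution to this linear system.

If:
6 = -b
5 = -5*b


Then:
No Solution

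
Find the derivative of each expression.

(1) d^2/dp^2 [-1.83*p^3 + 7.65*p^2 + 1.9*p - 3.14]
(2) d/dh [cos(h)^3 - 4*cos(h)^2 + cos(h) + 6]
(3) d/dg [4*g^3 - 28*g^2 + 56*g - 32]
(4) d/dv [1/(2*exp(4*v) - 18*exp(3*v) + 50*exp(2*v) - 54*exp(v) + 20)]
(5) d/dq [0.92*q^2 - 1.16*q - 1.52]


(1) = 15.3 - 10.98*p
(2) = (-3*cos(h)^2 + 8*cos(h) - 1)*sin(h)
(3) = 12*g^2 - 56*g + 56
(4) = (-4*exp(3*v) + 27*exp(2*v) - 50*exp(v) + 27)*exp(v)/(2*(exp(4*v) - 9*exp(3*v) + 25*exp(2*v) - 27*exp(v) + 10)^2)
(5) = 1.84*q - 1.16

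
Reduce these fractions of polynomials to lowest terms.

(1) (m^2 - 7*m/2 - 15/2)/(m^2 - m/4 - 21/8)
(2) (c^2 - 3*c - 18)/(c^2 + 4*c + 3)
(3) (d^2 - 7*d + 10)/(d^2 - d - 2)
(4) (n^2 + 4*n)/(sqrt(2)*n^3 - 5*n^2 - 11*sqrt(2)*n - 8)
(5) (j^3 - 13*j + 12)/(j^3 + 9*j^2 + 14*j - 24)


(1) = (4*m - 20)/(4*m - 7)
(2) = (c - 6)/(c + 1)
(3) = (d - 5)/(d + 1)
(4) = (n^2 + 4*n)/(sqrt(2)*n^3 - 5*n^2 - 11*sqrt(2)*n - 8)
(5) = (j - 3)/(j + 6)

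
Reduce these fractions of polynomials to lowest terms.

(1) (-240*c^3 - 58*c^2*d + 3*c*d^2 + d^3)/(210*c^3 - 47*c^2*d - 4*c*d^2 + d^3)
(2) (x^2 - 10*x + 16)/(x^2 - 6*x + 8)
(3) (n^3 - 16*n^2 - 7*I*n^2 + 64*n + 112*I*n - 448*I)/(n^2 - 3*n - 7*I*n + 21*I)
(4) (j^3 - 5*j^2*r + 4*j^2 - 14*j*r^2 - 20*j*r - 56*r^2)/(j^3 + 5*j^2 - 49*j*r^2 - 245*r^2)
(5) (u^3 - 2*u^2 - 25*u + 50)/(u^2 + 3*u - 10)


(1) = (-240*c^3 - 58*c^2*d + 3*c*d^2 + d^3)/(210*c^3 - 47*c^2*d - 4*c*d^2 + d^3)
(2) = (x - 8)/(x - 4)
(3) = (n^2 - 16*n + 64)/(n - 3)
(4) = (j^2 + 2*j*r + 4*j + 8*r)/(j^2 + 7*j*r + 5*j + 35*r)
(5) = u - 5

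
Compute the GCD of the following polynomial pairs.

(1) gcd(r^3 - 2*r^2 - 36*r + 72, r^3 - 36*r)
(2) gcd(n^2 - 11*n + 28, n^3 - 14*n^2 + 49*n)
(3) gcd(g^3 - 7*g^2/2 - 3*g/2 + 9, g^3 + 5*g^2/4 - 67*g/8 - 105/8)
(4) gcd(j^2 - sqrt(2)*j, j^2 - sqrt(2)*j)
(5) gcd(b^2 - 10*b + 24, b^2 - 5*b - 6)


(1) = r^2 - 36
(2) = gcd((n - 7)*(n - 4), n*(n - 7)^2) = n - 7
(3) = gcd((g - 3)*(g - 2)*(g + 3/2), (g - 3)*(g + 7/4)*(g + 5/2)) = g - 3
(4) = j^2 - sqrt(2)*j
(5) = b - 6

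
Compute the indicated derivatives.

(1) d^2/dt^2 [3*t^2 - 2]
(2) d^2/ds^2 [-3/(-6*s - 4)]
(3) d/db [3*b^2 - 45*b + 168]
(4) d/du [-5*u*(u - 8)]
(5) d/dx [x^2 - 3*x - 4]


(1) = 6
(2) = 27/(3*s + 2)^3
(3) = 6*b - 45
(4) = 40 - 10*u
(5) = 2*x - 3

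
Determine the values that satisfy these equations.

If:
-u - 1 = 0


Then:
u = -1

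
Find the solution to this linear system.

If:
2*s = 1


Then:
s = 1/2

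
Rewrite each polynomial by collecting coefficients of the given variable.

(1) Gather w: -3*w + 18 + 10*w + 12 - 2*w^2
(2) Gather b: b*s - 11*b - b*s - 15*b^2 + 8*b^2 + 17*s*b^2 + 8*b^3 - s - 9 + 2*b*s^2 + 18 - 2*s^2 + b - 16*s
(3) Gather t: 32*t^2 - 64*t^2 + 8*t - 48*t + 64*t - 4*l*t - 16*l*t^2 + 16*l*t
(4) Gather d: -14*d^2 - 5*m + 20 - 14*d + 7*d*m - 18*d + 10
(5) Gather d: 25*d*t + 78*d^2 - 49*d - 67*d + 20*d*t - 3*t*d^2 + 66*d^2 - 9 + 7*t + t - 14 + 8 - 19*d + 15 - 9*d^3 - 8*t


(1) = -2*w^2 + 7*w + 30
(2) = 8*b^3 + b^2*(17*s - 7) + b*(2*s^2 - 10) - 2*s^2 - 17*s + 9
(3) = t^2*(-16*l - 32) + t*(12*l + 24)
(4) = -14*d^2 + d*(7*m - 32) - 5*m + 30
(5) = -9*d^3 + d^2*(144 - 3*t) + d*(45*t - 135)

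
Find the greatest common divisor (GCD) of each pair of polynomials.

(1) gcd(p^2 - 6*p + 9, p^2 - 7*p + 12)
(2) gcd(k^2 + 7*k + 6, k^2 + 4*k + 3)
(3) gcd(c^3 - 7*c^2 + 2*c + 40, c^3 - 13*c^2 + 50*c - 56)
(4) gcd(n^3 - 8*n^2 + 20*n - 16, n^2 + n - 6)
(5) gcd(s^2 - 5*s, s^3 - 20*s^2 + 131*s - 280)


(1) = p - 3
(2) = gcd((k + 1)*(k + 6), (k + 1)*(k + 3)) = k + 1
(3) = c - 4
(4) = n - 2
(5) = s - 5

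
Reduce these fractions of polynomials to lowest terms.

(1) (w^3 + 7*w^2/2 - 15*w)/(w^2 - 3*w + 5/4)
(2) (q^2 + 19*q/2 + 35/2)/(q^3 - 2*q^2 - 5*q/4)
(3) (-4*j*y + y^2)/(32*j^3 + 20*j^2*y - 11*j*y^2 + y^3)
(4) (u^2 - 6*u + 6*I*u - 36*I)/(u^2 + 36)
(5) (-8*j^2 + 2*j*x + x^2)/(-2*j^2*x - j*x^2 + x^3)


(1) = (2*w^2 + 12*w)/(2*w - 1)
(2) = (4*q^2 + 38*q + 70)/(4*q^3 - 8*q^2 - 5*q)
(3) = y/(-8*j^2 - 7*j*y + y^2)
(4) = (u - 6)/(u - 6*I)
(5) = (4*j + x)/(j*x + x^2)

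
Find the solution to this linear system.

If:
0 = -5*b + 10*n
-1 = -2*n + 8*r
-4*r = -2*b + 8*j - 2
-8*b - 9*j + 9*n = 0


Then:
b = -45/83
j = 35/166
n = -45/166
r = -16/83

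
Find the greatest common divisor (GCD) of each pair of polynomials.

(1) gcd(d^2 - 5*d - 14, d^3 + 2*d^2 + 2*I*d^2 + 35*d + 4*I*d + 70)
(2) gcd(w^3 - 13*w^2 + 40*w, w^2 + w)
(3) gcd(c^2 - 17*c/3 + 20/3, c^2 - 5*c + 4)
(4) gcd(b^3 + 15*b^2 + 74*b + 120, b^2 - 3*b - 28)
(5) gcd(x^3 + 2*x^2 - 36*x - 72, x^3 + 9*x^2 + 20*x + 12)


(1) = d + 2
(2) = w
(3) = gcd((c - 4)*(c - 5/3), (c - 4)*(c - 1)) = c - 4
(4) = gcd((b + 4)*(b + 5)*(b + 6), (b - 7)*(b + 4)) = b + 4
(5) = x^2 + 8*x + 12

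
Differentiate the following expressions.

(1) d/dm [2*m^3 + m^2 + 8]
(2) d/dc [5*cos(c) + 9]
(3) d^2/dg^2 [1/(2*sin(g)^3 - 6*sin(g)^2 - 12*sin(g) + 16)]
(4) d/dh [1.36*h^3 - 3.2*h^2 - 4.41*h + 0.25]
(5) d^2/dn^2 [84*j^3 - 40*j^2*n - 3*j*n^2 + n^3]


(1) = 2*m*(3*m + 1)
(2) = -5*sin(c)
(3) = 3*(3*sin(g)^6 + 11*sin(g)^5 - 22*sin(g)^4 - 10*sin(g)^3 - 20*sin(g)^2 + 4*sin(g) + 6*cos(g)^6 + 34)/(2*(sin(g)^3 - 3*sin(g)^2 - 6*sin(g) + 8)^3)
(4) = 4.08*h^2 - 6.4*h - 4.41
(5) = -6*j + 6*n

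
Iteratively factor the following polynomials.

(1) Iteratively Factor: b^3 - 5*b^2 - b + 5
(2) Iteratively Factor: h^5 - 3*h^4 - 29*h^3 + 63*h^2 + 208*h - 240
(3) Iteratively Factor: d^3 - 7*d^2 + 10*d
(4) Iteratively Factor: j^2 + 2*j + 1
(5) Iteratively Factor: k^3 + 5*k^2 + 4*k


(1) = (b + 1)*(b^2 - 6*b + 5) = (b - 1)*(b + 1)*(b - 5)
(2) = (h + 4)*(h^4 - 7*h^3 - h^2 + 67*h - 60) = (h - 5)*(h + 4)*(h^3 - 2*h^2 - 11*h + 12) = (h - 5)*(h + 3)*(h + 4)*(h^2 - 5*h + 4) = (h - 5)*(h - 1)*(h + 3)*(h + 4)*(h - 4)
(3) = (d)*(d^2 - 7*d + 10) = d*(d - 5)*(d - 2)
(4) = (j + 1)*(j + 1)
(5) = (k + 4)*(k^2 + k) = (k + 1)*(k + 4)*(k)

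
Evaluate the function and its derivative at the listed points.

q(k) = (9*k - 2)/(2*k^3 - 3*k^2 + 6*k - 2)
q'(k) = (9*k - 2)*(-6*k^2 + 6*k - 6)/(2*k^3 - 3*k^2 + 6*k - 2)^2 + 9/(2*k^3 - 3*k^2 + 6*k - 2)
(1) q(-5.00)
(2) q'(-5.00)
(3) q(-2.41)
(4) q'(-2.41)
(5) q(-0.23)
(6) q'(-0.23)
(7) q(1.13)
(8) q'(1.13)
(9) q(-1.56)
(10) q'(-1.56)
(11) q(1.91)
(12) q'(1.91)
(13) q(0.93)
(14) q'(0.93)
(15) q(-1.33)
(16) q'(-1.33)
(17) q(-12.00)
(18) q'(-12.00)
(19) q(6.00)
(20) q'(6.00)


(1) = 0.13
(2) = 0.04
(3) = 0.38
(4) = 0.20
(5) = 1.14
(6) = -0.06
(7) = 2.13
(8) = -1.48
(9) = 0.61
(10) = 0.35
(11) = 1.22
(12) = -0.89
(13) = 2.46
(14) = -1.84
(15) = 0.70
(16) = 0.41
(17) = 0.03
(18) = 0.00
(19) = 0.15
(20) = -0.05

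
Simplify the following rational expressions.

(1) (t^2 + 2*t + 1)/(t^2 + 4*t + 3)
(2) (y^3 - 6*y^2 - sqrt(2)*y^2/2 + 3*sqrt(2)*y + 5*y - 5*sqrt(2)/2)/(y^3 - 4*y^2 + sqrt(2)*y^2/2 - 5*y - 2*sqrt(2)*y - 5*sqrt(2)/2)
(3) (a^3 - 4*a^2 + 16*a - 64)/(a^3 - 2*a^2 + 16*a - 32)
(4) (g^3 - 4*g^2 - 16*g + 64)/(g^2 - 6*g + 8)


(1) = (t + 1)/(t + 3)
(2) = (4*y^2 + y*(-4 - 2*sqrt(2)) + 2*sqrt(2))/(4*y^2 + y*(2*sqrt(2) + 4) + 2*sqrt(2))
(3) = (a - 4)/(a - 2)
(4) = (g^2 - 16)/(g - 2)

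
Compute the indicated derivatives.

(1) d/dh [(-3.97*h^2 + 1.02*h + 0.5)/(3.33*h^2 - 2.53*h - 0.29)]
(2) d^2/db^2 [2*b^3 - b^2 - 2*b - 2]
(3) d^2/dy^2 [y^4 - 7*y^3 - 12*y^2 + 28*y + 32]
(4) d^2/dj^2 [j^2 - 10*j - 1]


(1) = (6.6475*h^2 - 1.0274*h + 0.9692)/(11.0889*h^4 - 16.8498*h^3 + 4.4695*h^2 + 1.4674*h + 0.0841)
(2) = 12*b - 2
(3) = 12*y^2 - 42*y - 24
(4) = 2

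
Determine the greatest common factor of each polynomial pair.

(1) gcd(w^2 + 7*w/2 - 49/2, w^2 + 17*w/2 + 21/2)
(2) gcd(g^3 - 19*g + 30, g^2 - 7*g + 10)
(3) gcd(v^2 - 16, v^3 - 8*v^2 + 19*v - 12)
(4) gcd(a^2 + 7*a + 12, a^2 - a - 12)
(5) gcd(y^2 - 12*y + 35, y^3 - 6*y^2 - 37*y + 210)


(1) = w + 7
(2) = g - 2
(3) = v - 4
(4) = gcd((a + 3)*(a + 4), (a - 4)*(a + 3)) = a + 3
(5) = y^2 - 12*y + 35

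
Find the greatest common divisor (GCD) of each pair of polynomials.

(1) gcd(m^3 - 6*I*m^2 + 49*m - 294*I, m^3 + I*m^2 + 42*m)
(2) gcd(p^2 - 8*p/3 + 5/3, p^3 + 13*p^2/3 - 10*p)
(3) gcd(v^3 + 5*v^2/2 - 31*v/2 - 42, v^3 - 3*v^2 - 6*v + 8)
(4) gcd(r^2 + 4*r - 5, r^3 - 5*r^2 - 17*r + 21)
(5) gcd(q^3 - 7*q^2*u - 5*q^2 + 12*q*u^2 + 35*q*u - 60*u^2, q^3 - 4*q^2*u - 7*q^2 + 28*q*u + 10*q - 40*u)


(1) = m^2 + I*m + 42
(2) = gcd((p - 5/3)*(p - 1), p*(p - 5/3)*(p + 6)) = p - 5/3
(3) = gcd((v - 4)*(v + 3)*(v + 7/2), (v - 4)*(v - 1)*(v + 2)) = v - 4
(4) = r - 1
(5) = q^2 - 4*q*u - 5*q + 20*u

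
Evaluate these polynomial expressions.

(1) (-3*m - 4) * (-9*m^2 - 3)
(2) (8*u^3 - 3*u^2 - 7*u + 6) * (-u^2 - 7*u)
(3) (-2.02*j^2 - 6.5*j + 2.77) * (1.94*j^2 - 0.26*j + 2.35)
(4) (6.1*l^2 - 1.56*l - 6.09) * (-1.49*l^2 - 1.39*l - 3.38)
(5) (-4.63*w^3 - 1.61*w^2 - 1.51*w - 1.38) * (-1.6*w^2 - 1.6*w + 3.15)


(1) = 27*m^3 + 36*m^2 + 9*m + 12
(2) = -8*u^5 - 53*u^4 + 28*u^3 + 43*u^2 - 42*u
(3) = -3.9188*j^4 - 12.0848*j^3 + 2.3168*j^2 - 15.9952*j + 6.5095
(4) = -9.089*l^4 - 6.1546*l^3 - 9.3755*l^2 + 13.7379*l + 20.5842
(5) = 7.408*w^5 + 9.984*w^4 - 9.5925*w^3 - 0.4475*w^2 - 2.5485*w - 4.347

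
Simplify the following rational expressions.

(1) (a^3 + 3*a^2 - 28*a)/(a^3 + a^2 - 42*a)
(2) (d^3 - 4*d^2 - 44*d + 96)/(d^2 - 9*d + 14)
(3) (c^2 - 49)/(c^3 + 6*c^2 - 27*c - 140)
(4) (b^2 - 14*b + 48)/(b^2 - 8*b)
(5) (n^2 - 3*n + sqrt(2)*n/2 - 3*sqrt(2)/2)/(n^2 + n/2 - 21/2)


(1) = (a - 4)/(a - 6)
(2) = (d^2 - 2*d - 48)/(d - 7)
(3) = (c - 7)/(c^2 - c - 20)
(4) = (b - 6)/b
(5) = (4*n + 2*sqrt(2))/(4*n + 14)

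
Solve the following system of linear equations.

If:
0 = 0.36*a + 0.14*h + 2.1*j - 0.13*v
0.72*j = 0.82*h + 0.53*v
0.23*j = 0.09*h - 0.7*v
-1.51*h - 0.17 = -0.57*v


Then:
a = 0.66
h = -0.10
j = -0.10
v = 0.02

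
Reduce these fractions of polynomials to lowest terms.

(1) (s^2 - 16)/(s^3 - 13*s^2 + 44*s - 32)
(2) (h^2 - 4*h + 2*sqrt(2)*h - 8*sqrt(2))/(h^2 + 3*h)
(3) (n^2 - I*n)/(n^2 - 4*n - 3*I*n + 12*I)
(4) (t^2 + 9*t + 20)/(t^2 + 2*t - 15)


(1) = (s + 4)/(s^2 - 9*s + 8)
(2) = (h^2 + h*(-4 + 2*sqrt(2)) - 8*sqrt(2))/(h^2 + 3*h)
(3) = (n^2 - I*n)/(n^2 + n*(-4 - 3*I) + 12*I)
(4) = (t + 4)/(t - 3)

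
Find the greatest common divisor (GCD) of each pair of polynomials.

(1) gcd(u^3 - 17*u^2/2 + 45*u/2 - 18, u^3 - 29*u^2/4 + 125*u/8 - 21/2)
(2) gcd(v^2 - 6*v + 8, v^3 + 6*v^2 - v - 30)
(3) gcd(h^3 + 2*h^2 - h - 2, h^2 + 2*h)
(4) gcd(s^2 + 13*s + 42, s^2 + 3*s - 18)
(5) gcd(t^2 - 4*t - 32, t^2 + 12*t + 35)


(1) = u^2 - 11*u/2 + 6
(2) = v - 2
(3) = gcd((h - 1)*(h + 1)*(h + 2), h*(h + 2)) = h + 2
(4) = gcd((s + 6)*(s + 7), (s - 3)*(s + 6)) = s + 6
(5) = gcd((t - 8)*(t + 4), (t + 5)*(t + 7)) = 1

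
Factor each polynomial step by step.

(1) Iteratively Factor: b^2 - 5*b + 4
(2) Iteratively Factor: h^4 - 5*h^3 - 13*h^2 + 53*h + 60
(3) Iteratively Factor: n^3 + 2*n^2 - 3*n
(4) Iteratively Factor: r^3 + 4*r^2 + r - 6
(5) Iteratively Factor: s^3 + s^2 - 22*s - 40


(1) = (b - 4)*(b - 1)
(2) = (h - 5)*(h^3 - 13*h - 12) = (h - 5)*(h - 4)*(h^2 + 4*h + 3) = (h - 5)*(h - 4)*(h + 1)*(h + 3)
(3) = (n + 3)*(n^2 - n) = (n - 1)*(n + 3)*(n)
(4) = (r - 1)*(r^2 + 5*r + 6) = (r - 1)*(r + 2)*(r + 3)
(5) = (s - 5)*(s^2 + 6*s + 8) = (s - 5)*(s + 2)*(s + 4)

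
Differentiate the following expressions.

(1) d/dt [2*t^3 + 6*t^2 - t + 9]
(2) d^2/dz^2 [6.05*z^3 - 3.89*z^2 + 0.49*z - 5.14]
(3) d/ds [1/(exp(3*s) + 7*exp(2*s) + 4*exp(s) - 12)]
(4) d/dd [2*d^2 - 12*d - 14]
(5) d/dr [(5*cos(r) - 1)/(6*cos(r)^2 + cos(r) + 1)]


(1) = 6*t^2 + 12*t - 1
(2) = 36.3*z - 7.78
(3) = (-3*exp(2*s) - 14*exp(s) - 4)*exp(s)/(exp(3*s) + 7*exp(2*s) + 4*exp(s) - 12)^2
(4) = 4*d - 12
(5) = (-30*sin(r)^2 - 12*cos(r) + 24)*sin(r)/(6*cos(r)^2 + cos(r) + 1)^2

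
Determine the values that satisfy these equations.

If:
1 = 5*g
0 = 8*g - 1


Then:
No Solution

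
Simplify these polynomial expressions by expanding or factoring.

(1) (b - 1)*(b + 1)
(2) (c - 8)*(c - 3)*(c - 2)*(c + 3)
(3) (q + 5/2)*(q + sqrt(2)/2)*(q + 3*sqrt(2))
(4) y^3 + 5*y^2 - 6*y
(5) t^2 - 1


(1) = b^2 - 1
(2) = c^4 - 10*c^3 + 7*c^2 + 90*c - 144
(3) = q^3 + 5*q^2/2 + 7*sqrt(2)*q^2/2 + 3*q + 35*sqrt(2)*q/4 + 15/2
(4) = y*(y - 1)*(y + 6)
(5) = (t - 1)*(t + 1)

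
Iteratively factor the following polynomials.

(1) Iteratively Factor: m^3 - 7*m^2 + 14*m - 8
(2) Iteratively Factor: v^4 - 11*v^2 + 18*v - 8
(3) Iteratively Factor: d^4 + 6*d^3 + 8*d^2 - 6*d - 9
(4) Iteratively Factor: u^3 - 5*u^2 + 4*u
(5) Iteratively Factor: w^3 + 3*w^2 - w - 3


(1) = (m - 1)*(m^2 - 6*m + 8) = (m - 2)*(m - 1)*(m - 4)
(2) = (v + 4)*(v^3 - 4*v^2 + 5*v - 2) = (v - 1)*(v + 4)*(v^2 - 3*v + 2) = (v - 2)*(v - 1)*(v + 4)*(v - 1)
(3) = (d + 1)*(d^3 + 5*d^2 + 3*d - 9) = (d + 1)*(d + 3)*(d^2 + 2*d - 3) = (d - 1)*(d + 1)*(d + 3)*(d + 3)
(4) = (u)*(u^2 - 5*u + 4) = u*(u - 4)*(u - 1)
(5) = (w - 1)*(w^2 + 4*w + 3) = (w - 1)*(w + 3)*(w + 1)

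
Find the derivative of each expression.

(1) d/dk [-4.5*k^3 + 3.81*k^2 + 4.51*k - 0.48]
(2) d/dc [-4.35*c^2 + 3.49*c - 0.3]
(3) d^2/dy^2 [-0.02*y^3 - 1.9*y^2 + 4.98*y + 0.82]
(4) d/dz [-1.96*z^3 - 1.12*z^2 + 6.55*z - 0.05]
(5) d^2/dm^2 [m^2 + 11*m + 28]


(1) = -13.5*k^2 + 7.62*k + 4.51
(2) = 3.49 - 8.7*c
(3) = -0.12*y - 3.8
(4) = -5.88*z^2 - 2.24*z + 6.55
(5) = 2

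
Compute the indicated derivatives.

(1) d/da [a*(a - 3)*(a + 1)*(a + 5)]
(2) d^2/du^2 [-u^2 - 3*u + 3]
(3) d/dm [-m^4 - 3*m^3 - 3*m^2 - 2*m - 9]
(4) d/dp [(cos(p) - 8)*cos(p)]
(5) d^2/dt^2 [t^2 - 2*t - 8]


(1) = 4*a^3 + 9*a^2 - 26*a - 15
(2) = -2
(3) = -4*m^3 - 9*m^2 - 6*m - 2
(4) = 2*(4 - cos(p))*sin(p)
(5) = 2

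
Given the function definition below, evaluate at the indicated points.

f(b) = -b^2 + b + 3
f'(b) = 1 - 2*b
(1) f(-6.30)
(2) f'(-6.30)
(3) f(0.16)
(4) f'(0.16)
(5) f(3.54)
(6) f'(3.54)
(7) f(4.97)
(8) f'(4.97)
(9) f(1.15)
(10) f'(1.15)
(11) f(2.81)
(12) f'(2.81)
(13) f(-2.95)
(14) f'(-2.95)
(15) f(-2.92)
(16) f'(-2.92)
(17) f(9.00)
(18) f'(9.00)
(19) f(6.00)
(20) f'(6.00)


(1) = -42.99
(2) = 13.60
(3) = 3.13
(4) = 0.68
(5) = -5.99
(6) = -6.08
(7) = -16.73
(8) = -8.94
(9) = 2.83
(10) = -1.30
(11) = -2.09
(12) = -4.62
(13) = -8.65
(14) = 6.90
(15) = -8.45
(16) = 6.84
(17) = -69.00
(18) = -17.00
(19) = -27.00
(20) = -11.00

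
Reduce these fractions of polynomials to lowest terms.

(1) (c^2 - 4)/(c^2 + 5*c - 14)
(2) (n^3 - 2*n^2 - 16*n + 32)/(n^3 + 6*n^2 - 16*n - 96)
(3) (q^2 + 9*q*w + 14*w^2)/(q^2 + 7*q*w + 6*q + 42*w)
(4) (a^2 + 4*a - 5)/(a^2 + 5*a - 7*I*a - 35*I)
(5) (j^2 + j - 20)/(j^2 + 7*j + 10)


(1) = (c + 2)/(c + 7)
(2) = (n - 2)/(n + 6)
(3) = (q + 2*w)/(q + 6)
(4) = (a - 1)/(a - 7*I)
(5) = (j - 4)/(j + 2)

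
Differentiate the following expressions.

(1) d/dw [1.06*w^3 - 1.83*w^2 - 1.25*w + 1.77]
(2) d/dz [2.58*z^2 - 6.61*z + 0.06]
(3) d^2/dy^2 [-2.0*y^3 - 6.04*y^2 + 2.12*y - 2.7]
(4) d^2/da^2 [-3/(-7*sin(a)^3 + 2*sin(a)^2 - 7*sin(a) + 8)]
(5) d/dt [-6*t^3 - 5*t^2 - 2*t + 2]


(1) = 3.18*w^2 - 3.66*w - 1.25
(2) = 5.16*z - 6.61
(3) = -12.0*y - 12.08
(4) = 3*(-441*sin(a)^6 + 154*sin(a)^5 + 474*sin(a)^4 - 686*sin(a)^3 + 333*sin(a)^2 + 196*sin(a) + 66)/(7*sin(a)^3 - 2*sin(a)^2 + 7*sin(a) - 8)^3
(5) = -18*t^2 - 10*t - 2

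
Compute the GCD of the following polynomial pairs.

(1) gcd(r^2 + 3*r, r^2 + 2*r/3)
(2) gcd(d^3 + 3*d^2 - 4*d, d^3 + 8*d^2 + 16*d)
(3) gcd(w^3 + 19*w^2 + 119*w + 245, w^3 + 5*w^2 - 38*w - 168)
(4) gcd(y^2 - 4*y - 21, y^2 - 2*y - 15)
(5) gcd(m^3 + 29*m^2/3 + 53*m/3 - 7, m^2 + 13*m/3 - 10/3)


(1) = gcd(r*(r + 3), r*(r + 2/3)) = r
(2) = d^2 + 4*d
(3) = w + 7
(4) = gcd((y - 7)*(y + 3), (y - 5)*(y + 3)) = y + 3
(5) = 1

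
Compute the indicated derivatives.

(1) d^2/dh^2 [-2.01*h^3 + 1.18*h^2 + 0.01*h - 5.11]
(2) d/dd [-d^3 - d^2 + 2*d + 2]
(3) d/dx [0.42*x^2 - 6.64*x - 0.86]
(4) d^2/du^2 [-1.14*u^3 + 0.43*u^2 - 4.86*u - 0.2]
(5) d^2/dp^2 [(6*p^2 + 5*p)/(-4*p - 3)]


(1) = 2.36 - 12.06*h
(2) = -3*d^2 - 2*d + 2
(3) = 0.84*x - 6.64
(4) = 0.86 - 6.84*u
(5) = 12/(64*p^3 + 144*p^2 + 108*p + 27)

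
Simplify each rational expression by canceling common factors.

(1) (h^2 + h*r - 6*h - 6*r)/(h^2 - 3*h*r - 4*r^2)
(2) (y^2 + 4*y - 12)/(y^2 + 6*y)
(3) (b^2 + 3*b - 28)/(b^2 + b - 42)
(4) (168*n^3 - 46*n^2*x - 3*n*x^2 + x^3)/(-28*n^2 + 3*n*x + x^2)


(1) = (6 - h)/(-h + 4*r)
(2) = (y - 2)/y
(3) = (b - 4)/(b - 6)
(4) = -6*n + x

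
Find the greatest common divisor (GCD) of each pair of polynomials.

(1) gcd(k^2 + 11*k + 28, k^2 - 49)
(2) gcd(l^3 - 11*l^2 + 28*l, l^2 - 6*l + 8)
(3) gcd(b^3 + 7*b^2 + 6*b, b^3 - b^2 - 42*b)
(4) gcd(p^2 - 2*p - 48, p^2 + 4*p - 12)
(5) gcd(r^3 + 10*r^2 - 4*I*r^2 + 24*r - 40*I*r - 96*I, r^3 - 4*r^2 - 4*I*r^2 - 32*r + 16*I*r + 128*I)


(1) = k + 7
(2) = l - 4
(3) = b^2 + 6*b
(4) = p + 6
(5) = r^2 + r*(4 - 4*I) - 16*I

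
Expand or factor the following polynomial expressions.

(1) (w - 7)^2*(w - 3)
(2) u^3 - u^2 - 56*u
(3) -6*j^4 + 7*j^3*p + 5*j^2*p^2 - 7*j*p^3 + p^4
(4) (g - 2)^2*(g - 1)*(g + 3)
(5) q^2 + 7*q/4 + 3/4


(1) = w^3 - 17*w^2 + 91*w - 147
(2) = u*(u - 8)*(u + 7)
(3) = (-6*j + p)*(-j + p)^2*(j + p)
(4) = g^4 - 2*g^3 - 7*g^2 + 20*g - 12
(5) = (q + 3/4)*(q + 1)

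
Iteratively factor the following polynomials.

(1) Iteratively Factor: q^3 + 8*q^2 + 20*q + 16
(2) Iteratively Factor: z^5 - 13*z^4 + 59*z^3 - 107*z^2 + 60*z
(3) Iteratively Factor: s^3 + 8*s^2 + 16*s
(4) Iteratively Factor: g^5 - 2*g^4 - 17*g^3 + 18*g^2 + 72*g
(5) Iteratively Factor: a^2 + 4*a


(1) = (q + 4)*(q^2 + 4*q + 4) = (q + 2)*(q + 4)*(q + 2)
(2) = (z - 4)*(z^4 - 9*z^3 + 23*z^2 - 15*z) = (z - 4)*(z - 1)*(z^3 - 8*z^2 + 15*z) = z*(z - 4)*(z - 1)*(z^2 - 8*z + 15) = z*(z - 4)*(z - 3)*(z - 1)*(z - 5)
(3) = (s + 4)*(s^2 + 4*s) = s*(s + 4)*(s + 4)
(4) = (g + 3)*(g^4 - 5*g^3 - 2*g^2 + 24*g) = (g - 4)*(g + 3)*(g^3 - g^2 - 6*g) = (g - 4)*(g - 3)*(g + 3)*(g^2 + 2*g) = g*(g - 4)*(g - 3)*(g + 3)*(g + 2)
(5) = (a + 4)*(a)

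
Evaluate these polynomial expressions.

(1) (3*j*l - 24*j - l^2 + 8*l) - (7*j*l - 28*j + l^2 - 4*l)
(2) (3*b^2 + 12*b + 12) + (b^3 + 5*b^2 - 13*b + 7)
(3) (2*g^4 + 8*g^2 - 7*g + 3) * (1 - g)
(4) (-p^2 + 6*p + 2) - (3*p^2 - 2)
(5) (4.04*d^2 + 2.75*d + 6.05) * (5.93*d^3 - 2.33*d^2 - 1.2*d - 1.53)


(1) = -4*j*l + 4*j - 2*l^2 + 12*l
(2) = b^3 + 8*b^2 - b + 19
(3) = -2*g^5 + 2*g^4 - 8*g^3 + 15*g^2 - 10*g + 3
(4) = -4*p^2 + 6*p + 4
(5) = 23.9572*d^5 + 6.8943*d^4 + 24.621*d^3 - 23.5777*d^2 - 11.4675*d - 9.2565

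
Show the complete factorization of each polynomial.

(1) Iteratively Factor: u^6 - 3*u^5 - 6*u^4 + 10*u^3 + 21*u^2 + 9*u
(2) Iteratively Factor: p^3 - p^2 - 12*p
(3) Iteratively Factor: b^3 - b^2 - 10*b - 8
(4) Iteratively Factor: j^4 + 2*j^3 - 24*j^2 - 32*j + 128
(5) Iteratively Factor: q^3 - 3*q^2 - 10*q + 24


(1) = (u)*(u^5 - 3*u^4 - 6*u^3 + 10*u^2 + 21*u + 9) = u*(u + 1)*(u^4 - 4*u^3 - 2*u^2 + 12*u + 9) = u*(u + 1)^2*(u^3 - 5*u^2 + 3*u + 9) = u*(u + 1)^3*(u^2 - 6*u + 9) = u*(u - 3)*(u + 1)^3*(u - 3)
(2) = (p)*(p^2 - p - 12) = p*(p + 3)*(p - 4)
(3) = (b + 2)*(b^2 - 3*b - 4) = (b - 4)*(b + 2)*(b + 1)
(4) = (j + 4)*(j^3 - 2*j^2 - 16*j + 32) = (j - 2)*(j + 4)*(j^2 - 16) = (j - 4)*(j - 2)*(j + 4)*(j + 4)
(5) = (q + 3)*(q^2 - 6*q + 8) = (q - 4)*(q + 3)*(q - 2)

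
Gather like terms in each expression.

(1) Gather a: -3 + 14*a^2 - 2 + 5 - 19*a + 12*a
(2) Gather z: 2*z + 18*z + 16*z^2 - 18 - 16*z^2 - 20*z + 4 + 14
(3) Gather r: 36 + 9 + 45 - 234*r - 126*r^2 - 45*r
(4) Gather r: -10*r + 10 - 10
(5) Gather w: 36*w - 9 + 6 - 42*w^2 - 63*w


(1) = 14*a^2 - 7*a
(2) = 0
(3) = -126*r^2 - 279*r + 90
(4) = -10*r
(5) = -42*w^2 - 27*w - 3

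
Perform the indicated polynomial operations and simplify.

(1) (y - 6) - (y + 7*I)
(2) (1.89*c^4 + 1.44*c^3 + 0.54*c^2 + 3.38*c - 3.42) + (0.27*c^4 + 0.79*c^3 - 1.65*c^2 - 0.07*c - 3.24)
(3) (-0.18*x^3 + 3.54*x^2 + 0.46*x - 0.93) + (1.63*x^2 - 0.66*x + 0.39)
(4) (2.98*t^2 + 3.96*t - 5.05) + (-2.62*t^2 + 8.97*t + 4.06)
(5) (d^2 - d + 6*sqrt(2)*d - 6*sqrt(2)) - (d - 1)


(1) = -6 - 7*I
(2) = 2.16*c^4 + 2.23*c^3 - 1.11*c^2 + 3.31*c - 6.66
(3) = -0.18*x^3 + 5.17*x^2 - 0.2*x - 0.54
(4) = 0.36*t^2 + 12.93*t - 0.99
(5) = d^2 - 2*d + 6*sqrt(2)*d - 6*sqrt(2) + 1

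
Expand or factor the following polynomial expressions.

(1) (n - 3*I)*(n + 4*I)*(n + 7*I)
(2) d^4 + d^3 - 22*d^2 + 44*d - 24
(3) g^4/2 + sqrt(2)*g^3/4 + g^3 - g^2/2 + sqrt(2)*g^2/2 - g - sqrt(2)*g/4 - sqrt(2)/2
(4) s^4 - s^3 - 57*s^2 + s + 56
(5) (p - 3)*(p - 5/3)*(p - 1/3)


(1) = n^3 + 8*I*n^2 + 5*n + 84*I
(2) = (d - 2)^2*(d - 1)*(d + 6)
(3) = (g/2 + 1)*(g - 1)*(g + 1)*(g + sqrt(2)/2)
(4) = (s - 8)*(s - 1)*(s + 1)*(s + 7)
(5) = p^3 - 5*p^2 + 59*p/9 - 5/3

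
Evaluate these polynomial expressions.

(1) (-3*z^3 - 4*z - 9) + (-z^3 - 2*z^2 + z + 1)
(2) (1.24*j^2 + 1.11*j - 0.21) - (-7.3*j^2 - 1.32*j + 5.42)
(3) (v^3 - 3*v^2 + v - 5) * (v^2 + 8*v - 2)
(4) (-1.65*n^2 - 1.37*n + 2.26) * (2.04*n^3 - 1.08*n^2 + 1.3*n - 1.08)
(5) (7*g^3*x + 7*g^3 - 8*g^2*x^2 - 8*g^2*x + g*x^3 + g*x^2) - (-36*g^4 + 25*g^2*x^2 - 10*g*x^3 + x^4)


(1) = -4*z^3 - 2*z^2 - 3*z - 8
(2) = 8.54*j^2 + 2.43*j - 5.63
(3) = v^5 + 5*v^4 - 25*v^3 + 9*v^2 - 42*v + 10
(4) = -3.366*n^5 - 1.0128*n^4 + 3.945*n^3 - 2.4398*n^2 + 4.4176*n - 2.4408
(5) = 36*g^4 + 7*g^3*x + 7*g^3 - 33*g^2*x^2 - 8*g^2*x + 11*g*x^3 + g*x^2 - x^4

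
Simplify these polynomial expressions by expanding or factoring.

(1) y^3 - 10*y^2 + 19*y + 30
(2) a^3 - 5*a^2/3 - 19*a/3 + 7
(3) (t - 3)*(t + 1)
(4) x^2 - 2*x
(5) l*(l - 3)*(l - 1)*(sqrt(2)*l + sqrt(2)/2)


(1) = (y - 6)*(y - 5)*(y + 1)
(2) = (a - 3)*(a - 1)*(a + 7/3)
(3) = t^2 - 2*t - 3
(4) = x*(x - 2)
(5) = sqrt(2)*l^4 - 7*sqrt(2)*l^3/2 + sqrt(2)*l^2 + 3*sqrt(2)*l/2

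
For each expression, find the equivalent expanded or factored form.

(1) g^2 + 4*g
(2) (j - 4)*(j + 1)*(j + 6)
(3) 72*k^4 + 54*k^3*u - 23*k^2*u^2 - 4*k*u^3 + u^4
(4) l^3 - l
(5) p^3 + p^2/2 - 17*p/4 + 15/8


(1) = g*(g + 4)
(2) = j^3 + 3*j^2 - 22*j - 24
(3) = (-6*k + u)*(-3*k + u)*(k + u)*(4*k + u)
(4) = l*(l - 1)*(l + 1)
(5) = (p - 3/2)*(p - 1/2)*(p + 5/2)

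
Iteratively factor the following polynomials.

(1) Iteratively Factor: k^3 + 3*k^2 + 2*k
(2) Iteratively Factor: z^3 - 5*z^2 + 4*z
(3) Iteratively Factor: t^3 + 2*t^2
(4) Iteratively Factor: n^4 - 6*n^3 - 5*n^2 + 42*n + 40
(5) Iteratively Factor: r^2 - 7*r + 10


(1) = (k + 1)*(k^2 + 2*k) = k*(k + 1)*(k + 2)
(2) = (z)*(z^2 - 5*z + 4) = z*(z - 1)*(z - 4)
(3) = (t)*(t^2 + 2*t) = t^2*(t + 2)
(4) = (n - 4)*(n^3 - 2*n^2 - 13*n - 10) = (n - 4)*(n + 2)*(n^2 - 4*n - 5) = (n - 5)*(n - 4)*(n + 2)*(n + 1)
(5) = (r - 5)*(r - 2)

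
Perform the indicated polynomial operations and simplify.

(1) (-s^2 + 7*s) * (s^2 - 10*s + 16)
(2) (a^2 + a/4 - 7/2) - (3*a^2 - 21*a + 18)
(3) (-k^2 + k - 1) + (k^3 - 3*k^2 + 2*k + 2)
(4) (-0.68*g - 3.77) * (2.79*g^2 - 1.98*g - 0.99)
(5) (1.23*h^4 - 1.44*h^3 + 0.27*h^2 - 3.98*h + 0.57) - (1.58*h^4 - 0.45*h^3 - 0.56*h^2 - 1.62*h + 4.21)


(1) = -s^4 + 17*s^3 - 86*s^2 + 112*s
(2) = -2*a^2 + 85*a/4 - 43/2
(3) = k^3 - 4*k^2 + 3*k + 1
(4) = -1.8972*g^3 - 9.1719*g^2 + 8.1378*g + 3.7323
(5) = -0.35*h^4 - 0.99*h^3 + 0.83*h^2 - 2.36*h - 3.64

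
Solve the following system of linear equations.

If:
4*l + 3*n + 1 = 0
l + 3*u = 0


Then:
l = -3*u
n = 4*u - 1/3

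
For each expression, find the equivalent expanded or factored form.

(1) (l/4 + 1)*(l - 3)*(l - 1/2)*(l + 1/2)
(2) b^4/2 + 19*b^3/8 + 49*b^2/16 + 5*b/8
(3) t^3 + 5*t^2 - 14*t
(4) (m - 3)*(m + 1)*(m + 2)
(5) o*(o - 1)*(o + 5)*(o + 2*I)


(1) = l^4/4 + l^3/4 - 49*l^2/16 - l/16 + 3/4
(2) = b*(b/2 + 1)*(b + 1/4)*(b + 5/2)
(3) = t*(t - 2)*(t + 7)
(4) = m^3 - 7*m - 6
(5) = o^4 + 4*o^3 + 2*I*o^3 - 5*o^2 + 8*I*o^2 - 10*I*o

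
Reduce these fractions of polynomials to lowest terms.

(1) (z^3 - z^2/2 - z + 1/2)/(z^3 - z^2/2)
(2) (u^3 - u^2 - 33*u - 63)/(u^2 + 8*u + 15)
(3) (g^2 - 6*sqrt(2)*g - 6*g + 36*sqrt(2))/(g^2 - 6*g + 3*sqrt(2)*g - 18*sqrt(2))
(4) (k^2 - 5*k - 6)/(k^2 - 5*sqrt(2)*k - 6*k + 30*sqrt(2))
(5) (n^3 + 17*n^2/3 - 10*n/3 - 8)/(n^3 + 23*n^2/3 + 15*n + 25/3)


(1) = (z^2 - 1)/z^2
(2) = (u^2 - 4*u - 21)/(u + 5)
(3) = (g - 6*sqrt(2))/(g + 3*sqrt(2))
(4) = (k + 1)/(k - 5*sqrt(2))
(5) = (3*n^2 + 14*n - 24)/(3*n^2 + 20*n + 25)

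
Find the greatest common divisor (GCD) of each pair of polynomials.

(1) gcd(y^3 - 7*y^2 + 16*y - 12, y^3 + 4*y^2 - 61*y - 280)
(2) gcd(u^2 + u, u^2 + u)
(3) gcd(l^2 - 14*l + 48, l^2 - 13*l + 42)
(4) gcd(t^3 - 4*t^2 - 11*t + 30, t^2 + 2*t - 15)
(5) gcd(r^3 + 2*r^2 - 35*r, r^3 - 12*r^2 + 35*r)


(1) = 1
(2) = gcd(u*(u + 1), u*(u + 1)) = u^2 + u
(3) = gcd((l - 8)*(l - 6), (l - 7)*(l - 6)) = l - 6
(4) = gcd((t - 5)*(t - 2)*(t + 3), (t - 3)*(t + 5)) = 1
(5) = gcd(r*(r - 5)*(r + 7), r*(r - 7)*(r - 5)) = r^2 - 5*r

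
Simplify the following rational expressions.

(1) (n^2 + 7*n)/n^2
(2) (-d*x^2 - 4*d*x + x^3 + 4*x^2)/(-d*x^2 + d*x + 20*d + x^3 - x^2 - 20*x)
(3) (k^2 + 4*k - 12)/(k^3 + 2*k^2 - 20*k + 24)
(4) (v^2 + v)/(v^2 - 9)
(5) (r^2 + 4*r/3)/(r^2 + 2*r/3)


(1) = (n + 7)/n
(2) = x/(x - 5)
(3) = 1/(k - 2)
(4) = (v^2 + v)/(v^2 - 9)
(5) = (3*r + 4)/(3*r + 2)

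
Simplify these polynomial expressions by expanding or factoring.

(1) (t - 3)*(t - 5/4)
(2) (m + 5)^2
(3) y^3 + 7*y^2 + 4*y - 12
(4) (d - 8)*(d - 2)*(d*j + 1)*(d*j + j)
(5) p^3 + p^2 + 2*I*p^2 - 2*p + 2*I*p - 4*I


(1) = t^2 - 17*t/4 + 15/4
(2) = m^2 + 10*m + 25
(3) = (y - 1)*(y + 2)*(y + 6)
(4) = d^4*j^2 - 9*d^3*j^2 + d^3*j + 6*d^2*j^2 - 9*d^2*j + 16*d*j^2 + 6*d*j + 16*j
(5) = (p - 1)*(p + 2)*(p + 2*I)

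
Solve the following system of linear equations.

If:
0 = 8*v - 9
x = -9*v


Then:
v = 9/8
x = -81/8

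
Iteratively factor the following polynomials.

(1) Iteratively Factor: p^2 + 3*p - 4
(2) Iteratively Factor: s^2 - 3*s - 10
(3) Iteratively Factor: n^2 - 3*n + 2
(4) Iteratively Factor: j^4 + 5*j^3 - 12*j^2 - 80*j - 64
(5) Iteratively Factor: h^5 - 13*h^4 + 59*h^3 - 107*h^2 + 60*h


(1) = (p + 4)*(p - 1)
(2) = (s - 5)*(s + 2)
(3) = (n - 2)*(n - 1)
(4) = (j + 4)*(j^3 + j^2 - 16*j - 16) = (j + 4)^2*(j^2 - 3*j - 4) = (j - 4)*(j + 4)^2*(j + 1)
(5) = (h - 1)*(h^4 - 12*h^3 + 47*h^2 - 60*h) = (h - 5)*(h - 1)*(h^3 - 7*h^2 + 12*h) = (h - 5)*(h - 4)*(h - 1)*(h^2 - 3*h) = (h - 5)*(h - 4)*(h - 3)*(h - 1)*(h)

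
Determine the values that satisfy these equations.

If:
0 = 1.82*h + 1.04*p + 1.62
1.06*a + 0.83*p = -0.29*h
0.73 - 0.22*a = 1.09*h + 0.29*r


Then:
a = 1.60002071414749 - 0.238900896431988*r
h = 0.34678480998858 - 0.217836516316479*r
p = 0.381213903553839*r - 2.16456572517232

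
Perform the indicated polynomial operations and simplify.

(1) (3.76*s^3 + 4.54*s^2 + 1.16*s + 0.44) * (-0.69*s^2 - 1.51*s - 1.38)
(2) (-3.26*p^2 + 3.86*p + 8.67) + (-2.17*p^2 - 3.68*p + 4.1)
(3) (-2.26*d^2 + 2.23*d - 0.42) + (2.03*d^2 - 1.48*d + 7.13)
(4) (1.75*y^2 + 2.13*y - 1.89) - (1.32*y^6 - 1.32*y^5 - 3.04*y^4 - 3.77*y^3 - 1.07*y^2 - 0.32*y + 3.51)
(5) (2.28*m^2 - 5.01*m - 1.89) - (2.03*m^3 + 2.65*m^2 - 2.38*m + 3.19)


(1) = -2.5944*s^5 - 8.8102*s^4 - 12.8446*s^3 - 8.3204*s^2 - 2.2652*s - 0.6072
(2) = -5.43*p^2 + 0.18*p + 12.77
(3) = -0.23*d^2 + 0.75*d + 6.71
(4) = -1.32*y^6 + 1.32*y^5 + 3.04*y^4 + 3.77*y^3 + 2.82*y^2 + 2.45*y - 5.4
(5) = -2.03*m^3 - 0.37*m^2 - 2.63*m - 5.08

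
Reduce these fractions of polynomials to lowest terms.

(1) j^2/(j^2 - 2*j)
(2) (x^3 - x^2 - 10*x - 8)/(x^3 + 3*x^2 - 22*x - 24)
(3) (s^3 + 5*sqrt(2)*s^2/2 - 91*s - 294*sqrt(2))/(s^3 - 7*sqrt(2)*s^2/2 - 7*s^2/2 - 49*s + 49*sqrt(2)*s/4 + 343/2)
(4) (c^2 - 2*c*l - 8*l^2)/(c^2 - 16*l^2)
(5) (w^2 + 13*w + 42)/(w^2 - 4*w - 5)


(1) = j/(j - 2)
(2) = (x + 2)/(x + 6)
(3) = (8*s + 48*sqrt(2))/(8*s - 28)
(4) = (c + 2*l)/(c + 4*l)
(5) = (w^2 + 13*w + 42)/(w^2 - 4*w - 5)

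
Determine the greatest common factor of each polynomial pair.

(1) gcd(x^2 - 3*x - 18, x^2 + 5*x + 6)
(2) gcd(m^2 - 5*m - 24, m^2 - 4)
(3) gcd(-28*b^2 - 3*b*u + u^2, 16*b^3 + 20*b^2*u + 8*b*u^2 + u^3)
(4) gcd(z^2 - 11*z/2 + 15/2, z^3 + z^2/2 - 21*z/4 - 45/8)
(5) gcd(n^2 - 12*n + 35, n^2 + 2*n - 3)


(1) = x + 3
(2) = 1
(3) = gcd((-7*b + u)*(4*b + u), (2*b + u)^2*(4*b + u)) = 4*b + u
(4) = gcd((z - 3)*(z - 5/2), (z - 5/2)*(z + 3/2)^2) = z - 5/2
(5) = 1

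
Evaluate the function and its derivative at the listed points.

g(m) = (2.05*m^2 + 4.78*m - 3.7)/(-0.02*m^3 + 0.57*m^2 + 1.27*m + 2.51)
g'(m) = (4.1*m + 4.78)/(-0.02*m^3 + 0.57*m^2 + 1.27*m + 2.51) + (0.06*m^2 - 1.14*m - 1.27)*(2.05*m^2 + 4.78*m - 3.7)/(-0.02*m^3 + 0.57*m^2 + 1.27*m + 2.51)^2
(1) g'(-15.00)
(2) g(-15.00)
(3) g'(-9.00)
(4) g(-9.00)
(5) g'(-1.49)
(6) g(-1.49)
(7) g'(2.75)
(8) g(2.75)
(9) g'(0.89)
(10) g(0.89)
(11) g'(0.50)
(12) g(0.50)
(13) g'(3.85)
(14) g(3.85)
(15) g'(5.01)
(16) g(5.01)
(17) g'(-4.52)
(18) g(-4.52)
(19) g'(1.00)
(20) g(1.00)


(1) = 0.04
(2) = 2.15
(3) = -0.00
(4) = 2.30
(5) = -1.61
(6) = -3.22
(7) = 0.62
(8) = 2.52
(9) = 1.77
(10) = 0.53
(11) = 2.21
(12) = -0.24
(13) = 0.40
(14) = 3.07
(15) = 0.31
(16) = 3.47
(17) = -0.54
(18) = 1.62
(19) = 1.66
(20) = 0.72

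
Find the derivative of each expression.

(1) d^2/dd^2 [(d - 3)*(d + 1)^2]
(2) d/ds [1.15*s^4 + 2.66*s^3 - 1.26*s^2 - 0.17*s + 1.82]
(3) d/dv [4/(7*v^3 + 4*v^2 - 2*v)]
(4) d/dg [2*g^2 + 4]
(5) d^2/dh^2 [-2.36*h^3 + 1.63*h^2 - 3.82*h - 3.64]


(1) = 6*d - 2
(2) = 4.6*s^3 + 7.98*s^2 - 2.52*s - 0.17
(3) = 4*(-21*v^2 - 8*v + 2)/(v^2*(7*v^2 + 4*v - 2)^2)
(4) = 4*g
(5) = 3.26 - 14.16*h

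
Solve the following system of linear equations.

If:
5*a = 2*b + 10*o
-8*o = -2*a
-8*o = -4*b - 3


Then:
a = -1
b = -5/4
o = -1/4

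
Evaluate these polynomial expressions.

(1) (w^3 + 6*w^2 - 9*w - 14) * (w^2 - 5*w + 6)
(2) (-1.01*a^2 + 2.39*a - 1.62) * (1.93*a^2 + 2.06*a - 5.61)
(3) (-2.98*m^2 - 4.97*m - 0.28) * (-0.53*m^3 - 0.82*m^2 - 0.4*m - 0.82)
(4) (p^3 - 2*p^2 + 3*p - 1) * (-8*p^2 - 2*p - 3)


(1) = w^5 + w^4 - 33*w^3 + 67*w^2 + 16*w - 84
(2) = -1.9493*a^4 + 2.5321*a^3 + 7.4629*a^2 - 16.7451*a + 9.0882
(3) = 1.5794*m^5 + 5.0777*m^4 + 5.4158*m^3 + 4.6612*m^2 + 4.1874*m + 0.2296
(4) = -8*p^5 + 14*p^4 - 23*p^3 + 8*p^2 - 7*p + 3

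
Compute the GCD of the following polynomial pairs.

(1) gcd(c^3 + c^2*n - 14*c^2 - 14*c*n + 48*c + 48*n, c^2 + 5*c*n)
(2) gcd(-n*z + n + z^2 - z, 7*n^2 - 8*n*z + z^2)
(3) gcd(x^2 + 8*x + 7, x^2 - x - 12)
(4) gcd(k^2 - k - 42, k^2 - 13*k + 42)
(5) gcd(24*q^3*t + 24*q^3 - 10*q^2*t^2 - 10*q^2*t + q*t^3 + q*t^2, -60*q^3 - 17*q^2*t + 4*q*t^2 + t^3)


(1) = gcd((c - 8)*(c - 6)*(c + n), c*(c + 5*n)) = 1
(2) = -n + z
(3) = 1
(4) = gcd((k - 7)*(k + 6), (k - 7)*(k - 6)) = k - 7
(5) = gcd((-6*q + t)*(-4*q + t)*(q*t + q), (-4*q + t)*(3*q + t)*(5*q + t)) = 4*q - t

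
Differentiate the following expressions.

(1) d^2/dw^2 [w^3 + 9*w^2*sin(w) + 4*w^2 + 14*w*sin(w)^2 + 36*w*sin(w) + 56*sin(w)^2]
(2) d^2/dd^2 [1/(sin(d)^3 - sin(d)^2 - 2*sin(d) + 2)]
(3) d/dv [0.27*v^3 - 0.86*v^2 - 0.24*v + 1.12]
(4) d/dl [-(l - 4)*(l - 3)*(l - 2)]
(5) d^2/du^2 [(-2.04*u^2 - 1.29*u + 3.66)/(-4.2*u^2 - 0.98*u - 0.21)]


(1) = -9*w^2*sin(w) + 28*w*cos(2*w) + 36*sqrt(2)*w*cos(w + pi/4) + 6*w + 18*sin(w) + 28*sin(2*w) + 72*cos(w) + 112*cos(2*w) + 8
(2) = (-9*sin(d)^5 + 2*sin(d)^4 + 14*sin(d)^3 + 10*sin(d)^2 - 8*sin(d) - 12)/((sin(d) - 1)^2*(sin(d)^2 - 2)^3)
(3) = 0.81*v^2 - 1.72*v - 0.24
(4) = -3*l^2 + 18*l - 26
(5) = (28.71792*u^3 - 398.17008*u^2 - 97.21404*u - 0.924924)/(74.088*u^6 + 51.8616*u^5 + 23.21424*u^4 + 6.127352*u^3 + 1.160712*u^2 + 0.129654*u + 0.009261)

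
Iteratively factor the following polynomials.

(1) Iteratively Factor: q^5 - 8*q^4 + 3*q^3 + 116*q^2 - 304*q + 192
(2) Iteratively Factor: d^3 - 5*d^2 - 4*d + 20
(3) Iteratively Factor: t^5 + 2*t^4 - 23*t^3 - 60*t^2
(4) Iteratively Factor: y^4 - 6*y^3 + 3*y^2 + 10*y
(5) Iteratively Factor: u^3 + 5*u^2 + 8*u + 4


(1) = (q + 4)*(q^4 - 12*q^3 + 51*q^2 - 88*q + 48) = (q - 4)*(q + 4)*(q^3 - 8*q^2 + 19*q - 12) = (q - 4)*(q - 1)*(q + 4)*(q^2 - 7*q + 12) = (q - 4)^2*(q - 1)*(q + 4)*(q - 3)
(2) = (d - 5)*(d^2 - 4) = (d - 5)*(d + 2)*(d - 2)
(3) = (t)*(t^4 + 2*t^3 - 23*t^2 - 60*t) = t*(t + 4)*(t^3 - 2*t^2 - 15*t) = t*(t + 3)*(t + 4)*(t^2 - 5*t) = t^2*(t + 3)*(t + 4)*(t - 5)
(4) = (y)*(y^3 - 6*y^2 + 3*y + 10) = y*(y + 1)*(y^2 - 7*y + 10) = y*(y - 5)*(y + 1)*(y - 2)
(5) = (u + 2)*(u^2 + 3*u + 2) = (u + 2)^2*(u + 1)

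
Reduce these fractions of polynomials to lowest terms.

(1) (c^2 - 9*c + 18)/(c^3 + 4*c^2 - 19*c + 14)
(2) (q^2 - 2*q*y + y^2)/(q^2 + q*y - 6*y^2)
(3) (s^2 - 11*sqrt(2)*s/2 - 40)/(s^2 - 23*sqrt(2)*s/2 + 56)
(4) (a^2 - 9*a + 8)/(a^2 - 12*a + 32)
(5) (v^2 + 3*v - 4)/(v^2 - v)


(1) = (c^2 - 9*c + 18)/(c^3 + 4*c^2 - 19*c + 14)
(2) = (-q^2 + 2*q*y - y^2)/(-q^2 - q*y + 6*y^2)
(3) = (4*s + 10*sqrt(2))/(4*s - 14*sqrt(2))
(4) = (a - 1)/(a - 4)
(5) = (v + 4)/v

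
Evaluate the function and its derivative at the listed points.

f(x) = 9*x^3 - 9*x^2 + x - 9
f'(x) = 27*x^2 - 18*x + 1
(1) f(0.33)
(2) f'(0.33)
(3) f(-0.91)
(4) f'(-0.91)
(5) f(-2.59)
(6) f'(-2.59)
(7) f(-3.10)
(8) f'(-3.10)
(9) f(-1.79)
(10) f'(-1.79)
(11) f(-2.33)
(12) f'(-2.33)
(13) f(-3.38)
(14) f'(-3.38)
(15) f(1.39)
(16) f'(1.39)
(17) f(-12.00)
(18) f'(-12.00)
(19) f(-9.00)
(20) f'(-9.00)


(1) = -9.33
(2) = -2.00
(3) = -24.15
(4) = 39.74
(5) = -228.33
(6) = 228.74
(7) = -366.71
(8) = 316.27
(9) = -91.24
(10) = 119.73
(11) = -174.03
(12) = 189.52
(13) = -462.73
(14) = 370.30
(15) = -0.83
(16) = 28.15
(17) = -16869.00
(18) = 4105.00
(19) = -7308.00
(20) = 2350.00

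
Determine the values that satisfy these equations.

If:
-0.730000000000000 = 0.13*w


Then:
w = -5.62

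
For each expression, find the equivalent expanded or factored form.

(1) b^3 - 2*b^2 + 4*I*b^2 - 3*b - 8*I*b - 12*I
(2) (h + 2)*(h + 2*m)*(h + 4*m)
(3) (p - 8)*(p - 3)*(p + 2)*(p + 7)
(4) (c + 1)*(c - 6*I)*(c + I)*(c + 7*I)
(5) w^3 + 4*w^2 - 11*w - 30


(1) = (b - 3)*(b + 1)*(b + 4*I)
(2) = h^3 + 6*h^2*m + 2*h^2 + 8*h*m^2 + 12*h*m + 16*m^2
(3) = p^4 - 2*p^3 - 61*p^2 + 62*p + 336
(4) = c^4 + c^3 + 2*I*c^3 + 41*c^2 + 2*I*c^2 + 41*c + 42*I*c + 42*I
(5) = (w - 3)*(w + 2)*(w + 5)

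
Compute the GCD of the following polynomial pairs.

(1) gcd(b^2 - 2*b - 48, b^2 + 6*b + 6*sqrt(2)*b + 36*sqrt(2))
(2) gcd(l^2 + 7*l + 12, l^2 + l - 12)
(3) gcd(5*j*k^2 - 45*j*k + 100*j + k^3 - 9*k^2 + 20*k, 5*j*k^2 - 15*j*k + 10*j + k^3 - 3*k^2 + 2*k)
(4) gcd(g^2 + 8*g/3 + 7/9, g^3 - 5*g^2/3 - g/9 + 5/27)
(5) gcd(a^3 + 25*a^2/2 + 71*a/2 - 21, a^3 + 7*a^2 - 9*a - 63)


(1) = gcd((b - 8)*(b + 6), (b + 6)*(b + 6*sqrt(2))) = b + 6
(2) = gcd((l + 3)*(l + 4), (l - 3)*(l + 4)) = l + 4
(3) = 5*j + k
(4) = g + 1/3
(5) = a + 7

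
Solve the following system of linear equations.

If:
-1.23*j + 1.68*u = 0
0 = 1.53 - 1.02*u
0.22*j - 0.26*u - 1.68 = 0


Then:
No Solution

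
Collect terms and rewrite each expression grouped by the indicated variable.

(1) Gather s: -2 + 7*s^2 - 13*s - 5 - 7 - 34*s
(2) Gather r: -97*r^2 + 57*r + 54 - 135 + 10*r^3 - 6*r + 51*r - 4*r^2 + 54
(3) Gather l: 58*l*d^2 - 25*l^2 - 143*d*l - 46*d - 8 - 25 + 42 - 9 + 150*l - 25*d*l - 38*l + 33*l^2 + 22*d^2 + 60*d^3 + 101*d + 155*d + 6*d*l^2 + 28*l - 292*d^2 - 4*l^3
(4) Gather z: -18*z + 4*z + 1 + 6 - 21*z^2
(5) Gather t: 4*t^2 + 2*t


(1) = 7*s^2 - 47*s - 14
(2) = 10*r^3 - 101*r^2 + 102*r - 27
(3) = 60*d^3 - 270*d^2 + 210*d - 4*l^3 + l^2*(6*d + 8) + l*(58*d^2 - 168*d + 140)
(4) = -21*z^2 - 14*z + 7
(5) = 4*t^2 + 2*t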